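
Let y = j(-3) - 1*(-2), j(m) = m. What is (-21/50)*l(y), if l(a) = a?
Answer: 21/50 ≈ 0.42000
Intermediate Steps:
y = -1 (y = -3 - 1*(-2) = -3 + 2 = -1)
(-21/50)*l(y) = -21/50*(-1) = 21/50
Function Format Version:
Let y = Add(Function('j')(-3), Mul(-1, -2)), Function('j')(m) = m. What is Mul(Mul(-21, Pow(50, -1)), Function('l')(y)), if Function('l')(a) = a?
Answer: Rational(21, 50) ≈ 0.42000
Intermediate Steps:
y = -1 (y = Add(-3, Mul(-1, -2)) = Add(-3, 2) = -1)
Mul(Mul(-21, Pow(50, -1)), Function('l')(y)) = Mul(Mul(-21, Pow(50, -1)), -1) = Mul(Mul(-21, Rational(1, 50)), -1) = Mul(Rational(-21, 50), -1) = Rational(21, 50)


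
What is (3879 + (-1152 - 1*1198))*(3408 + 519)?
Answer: 6004383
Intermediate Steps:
(3879 + (-1152 - 1*1198))*(3408 + 519) = (3879 + (-1152 - 1198))*3927 = (3879 - 2350)*3927 = 1529*3927 = 6004383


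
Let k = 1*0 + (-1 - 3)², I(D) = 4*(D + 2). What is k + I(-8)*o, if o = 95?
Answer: -2264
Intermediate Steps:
I(D) = 8 + 4*D (I(D) = 4*(2 + D) = 8 + 4*D)
k = 16 (k = 0 + (-4)² = 0 + 16 = 16)
k + I(-8)*o = 16 + (8 + 4*(-8))*95 = 16 + (8 - 32)*95 = 16 - 24*95 = 16 - 2280 = -2264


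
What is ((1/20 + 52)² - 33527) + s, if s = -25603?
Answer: -22568319/400 ≈ -56421.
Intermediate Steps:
((1/20 + 52)² - 33527) + s = ((1/20 + 52)² - 33527) - 25603 = ((1041/20)² - 33527) - 25603 = (1083681/400 - 33527) - 25603 = -12327119/400 - 25603 = -22568319/400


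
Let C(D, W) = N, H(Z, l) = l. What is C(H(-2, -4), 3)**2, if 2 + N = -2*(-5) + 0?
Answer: 64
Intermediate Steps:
N = 8 (N = -2 + (-2*(-5) + 0) = -2 + (10 + 0) = -2 + 10 = 8)
C(D, W) = 8
C(H(-2, -4), 3)**2 = 8**2 = 64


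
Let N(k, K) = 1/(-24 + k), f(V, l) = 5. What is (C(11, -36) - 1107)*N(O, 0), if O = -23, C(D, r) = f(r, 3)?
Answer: 1102/47 ≈ 23.447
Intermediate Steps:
C(D, r) = 5
(C(11, -36) - 1107)*N(O, 0) = (5 - 1107)/(-24 - 23) = -1102/(-47) = -1102*(-1/47) = 1102/47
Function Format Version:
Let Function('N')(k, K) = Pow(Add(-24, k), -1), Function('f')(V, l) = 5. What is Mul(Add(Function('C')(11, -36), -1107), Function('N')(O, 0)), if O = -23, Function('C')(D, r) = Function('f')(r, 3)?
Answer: Rational(1102, 47) ≈ 23.447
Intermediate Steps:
Function('C')(D, r) = 5
Mul(Add(Function('C')(11, -36), -1107), Function('N')(O, 0)) = Mul(Add(5, -1107), Pow(Add(-24, -23), -1)) = Mul(-1102, Pow(-47, -1)) = Mul(-1102, Rational(-1, 47)) = Rational(1102, 47)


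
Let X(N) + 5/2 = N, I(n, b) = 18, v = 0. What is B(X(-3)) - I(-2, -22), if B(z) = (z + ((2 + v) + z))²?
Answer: 63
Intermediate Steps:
X(N) = -5/2 + N
B(z) = (2 + 2*z)² (B(z) = (z + ((2 + 0) + z))² = (z + (2 + z))² = (2 + 2*z)²)
B(X(-3)) - I(-2, -22) = 4*(1 + (-5/2 - 3))² - 1*18 = 4*(1 - 11/2)² - 18 = 4*(-9/2)² - 18 = 4*(81/4) - 18 = 81 - 18 = 63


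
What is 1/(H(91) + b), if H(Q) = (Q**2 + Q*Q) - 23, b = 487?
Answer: 1/17026 ≈ 5.8734e-5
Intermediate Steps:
H(Q) = -23 + 2*Q**2 (H(Q) = (Q**2 + Q**2) - 23 = 2*Q**2 - 23 = -23 + 2*Q**2)
1/(H(91) + b) = 1/((-23 + 2*91**2) + 487) = 1/((-23 + 2*8281) + 487) = 1/((-23 + 16562) + 487) = 1/(16539 + 487) = 1/17026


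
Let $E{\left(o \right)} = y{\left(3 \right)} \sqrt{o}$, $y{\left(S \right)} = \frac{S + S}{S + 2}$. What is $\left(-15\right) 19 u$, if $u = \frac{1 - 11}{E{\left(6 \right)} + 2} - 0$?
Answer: $- \frac{35625}{29} + \frac{21375 \sqrt{6}}{29} \approx 576.99$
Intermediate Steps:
$y{\left(S \right)} = \frac{2 S}{2 + S}$
$E{\left(o \right)} = \frac{6 \sqrt{o}}{5}$ ($E{\left(o \right)} = 2 \cdot 3 \frac{1}{2 + 3} \sqrt{o} = 2 \cdot 3 \cdot \frac{1}{5} \sqrt{o} = \frac{6 \sqrt{o}}{5}$)
$u = - \frac{10}{2 + \frac{6 \sqrt{6}}{5}}$ ($u = \frac{1 - 11}{\frac{6 \sqrt{6}}{5} + 2} - 0 = - \frac{10}{2 + \frac{6 \sqrt{6}}{5}} + 0 = - \frac{10}{2 + \frac{6 \sqrt{6}}{5}} \approx -2.0245$)
$\left(-15\right) 19 u = \left(-15\right) 19 \left(\frac{125}{29} - \frac{75 \sqrt{6}}{29}\right) = - 285 \left(\frac{125}{29} - \frac{75 \sqrt{6}}{29}\right) = - \frac{35625}{29} + \frac{21375 \sqrt{6}}{29}$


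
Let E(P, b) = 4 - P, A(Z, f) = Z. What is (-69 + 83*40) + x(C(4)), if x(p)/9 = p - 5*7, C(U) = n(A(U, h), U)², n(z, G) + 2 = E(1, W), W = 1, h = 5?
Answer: 2945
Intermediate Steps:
n(z, G) = 1 (n(z, G) = -2 + (4 - 1*1) = -2 + (4 - 1) = -2 + 3 = 1)
C(U) = 1 (C(U) = 1² = 1)
x(p) = -315 + 9*p (x(p) = 9*(p - 5*7) = 9*(p - 35) = 9*(-35 + p) = -315 + 9*p)
(-69 + 83*40) + x(C(4)) = (-69 + 83*40) + (-315 + 9*1) = (-69 + 3320) + (-315 + 9) = 3251 - 306 = 2945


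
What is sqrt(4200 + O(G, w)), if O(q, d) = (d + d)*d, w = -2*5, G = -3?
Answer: 20*sqrt(11) ≈ 66.333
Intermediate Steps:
w = -10
O(q, d) = 2*d**2 (O(q, d) = (2*d)*d = 2*d**2)
sqrt(4200 + O(G, w)) = sqrt(4200 + 2*(-10)**2) = sqrt(4200 + 2*100) = sqrt(4200 + 200) = sqrt(4400) = 20*sqrt(11)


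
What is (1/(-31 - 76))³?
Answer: -1/1225043 ≈ -8.1630e-7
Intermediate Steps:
(1/(-31 - 76))³ = (1/(-107))³ = (-1/107)³ = -1/1225043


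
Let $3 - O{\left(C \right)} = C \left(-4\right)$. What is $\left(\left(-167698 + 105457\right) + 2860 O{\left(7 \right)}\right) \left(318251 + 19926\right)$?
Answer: $8934298163$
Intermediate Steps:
$O{\left(C \right)} = 3 + 4 C$ ($O{\left(C \right)} = 3 - C \left(-4\right) = 3 - - 4 C = 3 + 4 C$)
$\left(\left(-167698 + 105457\right) + 2860 O{\left(7 \right)}\right) \left(318251 + 19926\right) = \left(\left(-167698 + 105457\right) + 2860 \left(3 + 4 \cdot 7\right)\right) \left(318251 + 19926\right) = \left(-62241 + 2860 \left(3 + 28\right)\right) 338177 = \left(-62241 + 2860 \cdot 31\right) 338177 = \left(-62241 + 88660\right) 338177 = 26419 \cdot 338177 = 8934298163$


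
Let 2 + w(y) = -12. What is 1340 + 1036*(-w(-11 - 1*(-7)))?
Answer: 15844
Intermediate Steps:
w(y) = -14 (w(y) = -2 - 12 = -14)
1340 + 1036*(-w(-11 - 1*(-7))) = 1340 + 1036*(-1*(-14)) = 1340 + 1036*14 = 1340 + 14504 = 15844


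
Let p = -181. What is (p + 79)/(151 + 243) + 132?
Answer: 25953/197 ≈ 131.74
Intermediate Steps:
(p + 79)/(151 + 243) + 132 = (-181 + 79)/(151 + 243) + 132 = -102/394 + 132 = -102*1/394 + 132 = -51/197 + 132 = 25953/197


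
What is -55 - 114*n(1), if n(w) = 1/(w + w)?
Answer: -112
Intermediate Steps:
n(w) = 1/(2*w)
-55 - 114*n(1) = -55 - 57/1 = -55 - 57 = -112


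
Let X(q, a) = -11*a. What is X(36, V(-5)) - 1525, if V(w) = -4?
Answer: -1481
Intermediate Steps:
X(36, V(-5)) - 1525 = -11*(-4) - 1525 = 44 - 1525 = -1481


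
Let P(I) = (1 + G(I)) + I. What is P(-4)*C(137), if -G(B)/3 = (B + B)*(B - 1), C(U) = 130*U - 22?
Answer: -2187924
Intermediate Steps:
C(U) = -22 + 130*U
G(B) = -6*B*(-1 + B) (G(B) = -3*(B + B)*(B - 1) = -3*2*B*(-1 + B) = -6*B*(-1 + B))
P(I) = 1 + I + 6*I*(1 - I) (P(I) = (1 + 6*I*(1 - I)) + I = 1 + I + 6*I*(1 - I))
P(-4)*C(137) = (1 - 4 - 6*(-4)*(-1 - 4))*(-22 + 130*137) = (1 - 4 - 6*(-4)*(-5))*(-22 + 17810) = (1 - 4 - 120)*17788 = -123*17788 = -2187924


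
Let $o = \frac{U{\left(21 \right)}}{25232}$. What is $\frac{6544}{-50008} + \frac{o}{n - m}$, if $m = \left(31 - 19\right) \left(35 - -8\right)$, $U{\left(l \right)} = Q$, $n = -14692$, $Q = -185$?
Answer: $- \frac{16520450367}{126246596224} \approx -0.13086$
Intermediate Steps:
$U{\left(l \right)} = -185$
$o = - \frac{185}{25232} \approx -0.007332$
$m = 516$ ($m = 12 \left(35 + 8\right) = 12 \cdot 43 = 516$)
$\frac{6544}{-50008} + \frac{o}{n - m} = \frac{6544}{-50008} - \frac{185}{25232 \left(-14692 - 516\right)} = 6544 \left(- \frac{1}{50008}\right) - \frac{185}{25232 \left(-14692 - 516\right)} = - \frac{818}{6251} - \frac{185}{25232 \left(-15208\right)} = - \frac{818}{6251} - - \frac{185}{383728256} = - \frac{818}{6251} + \frac{185}{383728256} = - \frac{16520450367}{126246596224}$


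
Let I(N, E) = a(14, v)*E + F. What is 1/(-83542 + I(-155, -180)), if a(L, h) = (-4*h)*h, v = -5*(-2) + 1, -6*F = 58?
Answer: 3/10705 ≈ 0.00028024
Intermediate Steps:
F = -29/3 (F = -⅙*58 = -29/3 ≈ -9.6667)
v = 11 (v = 10 + 1 = 11)
a(L, h) = -4*h²
I(N, E) = -29/3 - 484*E (I(N, E) = (-4*11²)*E - 29/3 = (-4*121)*E - 29/3 = -484*E - 29/3 = -29/3 - 484*E)
1/(-83542 + I(-155, -180)) = 1/(-83542 + (-29/3 - 484*(-180))) = 1/(-83542 + (-29/3 + 87120)) = 1/(-83542 + 261331/3) = 1/(10705/3) = 3/10705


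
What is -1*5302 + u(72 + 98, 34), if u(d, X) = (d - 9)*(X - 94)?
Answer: -14962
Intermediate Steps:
u(d, X) = (-94 + X)*(-9 + d) (u(d, X) = (-9 + d)*(-94 + X) = (-94 + X)*(-9 + d))
-1*5302 + u(72 + 98, 34) = -1*5302 + (846 - 94*(72 + 98) - 9*34 + 34*(72 + 98)) = -5302 + (846 - 94*170 - 306 + 34*170) = -5302 + (846 - 15980 - 306 + 5780) = -5302 - 9660 = -14962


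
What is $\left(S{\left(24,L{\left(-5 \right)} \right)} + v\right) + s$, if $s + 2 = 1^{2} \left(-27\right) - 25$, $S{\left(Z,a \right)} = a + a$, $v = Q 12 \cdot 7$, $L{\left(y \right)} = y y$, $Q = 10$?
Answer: $836$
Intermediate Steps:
$L{\left(y \right)} = y^{2}$
$v = 840$ ($v = 10 \cdot 12 \cdot 7 = 120 \cdot 7 = 840$)
$S{\left(Z,a \right)} = 2 a$
$s = -54$ ($s = -2 + \left(1^{2} \left(-27\right) - 25\right) = -2 + \left(1 \left(-27\right) - 25\right) = -2 - 52 = -54$)
$\left(S{\left(24,L{\left(-5 \right)} \right)} + v\right) + s = \left(2 \left(-5\right)^{2} + 840\right) - 54 = \left(2 \cdot 25 + 840\right) - 54 = \left(50 + 840\right) - 54 = 890 - 54 = 836$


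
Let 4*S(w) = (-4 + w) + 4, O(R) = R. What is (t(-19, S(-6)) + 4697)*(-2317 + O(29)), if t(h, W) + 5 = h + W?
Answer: -10688392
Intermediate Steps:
S(w) = w/4 (S(w) = ((-4 + w) + 4)/4 = w/4)
t(h, W) = -5 + W + h (t(h, W) = -5 + (h + W) = -5 + (W + h) = -5 + W + h)
(t(-19, S(-6)) + 4697)*(-2317 + O(29)) = ((-5 + (¼)*(-6) - 19) + 4697)*(-2317 + 29) = ((-5 - 3/2 - 19) + 4697)*(-2288) = (-51/2 + 4697)*(-2288) = (9343/2)*(-2288) = -10688392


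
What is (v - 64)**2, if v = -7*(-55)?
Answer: 103041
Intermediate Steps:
v = 385
(v - 64)**2 = (385 - 64)**2 = 321**2 = 103041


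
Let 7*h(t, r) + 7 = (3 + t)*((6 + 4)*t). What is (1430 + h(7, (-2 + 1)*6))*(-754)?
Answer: -1152866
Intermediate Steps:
h(t, r) = -1 + 10*t*(3 + t)/7 (h(t, r) = -1 + ((3 + t)*((6 + 4)*t))/7 = -1 + ((3 + t)*(10*t))/7 = -1 + (10*t*(3 + t))/7 = -1 + 10*t*(3 + t)/7)
(1430 + h(7, (-2 + 1)*6))*(-754) = (1430 + (-1 + (10/7)*7² + (30/7)*7))*(-754) = (1430 + (-1 + (10/7)*49 + 30))*(-754) = (1430 + (-1 + 70 + 30))*(-754) = (1430 + 99)*(-754) = 1529*(-754) = -1152866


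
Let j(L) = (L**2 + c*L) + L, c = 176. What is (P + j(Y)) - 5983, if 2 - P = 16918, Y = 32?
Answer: -16211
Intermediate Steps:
P = -16916 (P = 2 - 1*16918 = 2 - 16918 = -16916)
j(L) = L**2 + 177*L (j(L) = (L**2 + 176*L) + L = L**2 + 177*L)
(P + j(Y)) - 5983 = (-16916 + 32*(177 + 32)) - 5983 = (-16916 + 32*209) - 5983 = (-16916 + 6688) - 5983 = -10228 - 5983 = -16211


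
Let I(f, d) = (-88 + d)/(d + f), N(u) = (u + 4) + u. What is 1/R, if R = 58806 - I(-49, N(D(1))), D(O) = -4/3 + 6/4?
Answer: 134/7879753 ≈ 1.7006e-5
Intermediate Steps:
D(O) = 1/6 (D(O) = -4*1/3 + 6*(1/4) = -4/3 + 3/2 = 1/6)
N(u) = 4 + 2*u (N(u) = (4 + u) + u = 4 + 2*u)
I(f, d) = (-88 + d)/(d + f)
R = 7879753/134 (R = 58806 - (-88 + (4 + 2*(1/6)))/((4 + 2*(1/6)) - 49) = 58806 - (-88 + (4 + 1/3))/((4 + 1/3) - 49) = 58806 - (-88 + 13/3)/(13/3 - 49) = 58806 - (-251)/((-134/3)*3) = 58806 - (-3)*(-251)/(134*3) = 58806 - 1*251/134 = 58806 - 251/134 = 7879753/134 ≈ 58804.)
1/R = 1/(7879753/134) = 134/7879753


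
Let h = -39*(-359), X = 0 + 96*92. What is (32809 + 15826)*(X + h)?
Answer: 1110482955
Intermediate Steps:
X = 8832 (X = 0 + 8832 = 8832)
h = 14001
(32809 + 15826)*(X + h) = (32809 + 15826)*(8832 + 14001) = 48635*22833 = 1110482955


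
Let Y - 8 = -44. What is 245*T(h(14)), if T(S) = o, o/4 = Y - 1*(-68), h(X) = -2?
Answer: 31360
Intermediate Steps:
Y = -36 (Y = 8 - 44 = -36)
o = 128 (o = 4*(-36 - 1*(-68)) = 4*(-36 + 68) = 4*32 = 128)
T(S) = 128
245*T(h(14)) = 245*128 = 31360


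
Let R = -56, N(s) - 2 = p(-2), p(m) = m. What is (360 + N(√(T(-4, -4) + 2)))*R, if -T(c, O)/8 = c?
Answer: -20160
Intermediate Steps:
T(c, O) = -8*c
N(s) = 0 (N(s) = 2 - 2 = 0)
(360 + N(√(T(-4, -4) + 2)))*R = (360 + 0)*(-56) = 360*(-56) = -20160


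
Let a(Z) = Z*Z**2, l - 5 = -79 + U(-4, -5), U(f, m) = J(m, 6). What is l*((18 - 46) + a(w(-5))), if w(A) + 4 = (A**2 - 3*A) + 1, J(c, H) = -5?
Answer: -3999375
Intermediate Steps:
w(A) = -3 + A**2 - 3*A (w(A) = -4 + ((A**2 - 3*A) + 1) = -4 + (1 + A**2 - 3*A) = -3 + A**2 - 3*A)
U(f, m) = -5
l = -79 (l = 5 + (-79 - 5) = 5 - 84 = -79)
a(Z) = Z**3
l*((18 - 46) + a(w(-5))) = -79*((18 - 46) + (-3 + (-5)**2 - 3*(-5))**3) = -79*(-28 + (-3 + 25 + 15)**3) = -79*(-28 + 37**3) = -79*(-28 + 50653) = -79*50625 = -3999375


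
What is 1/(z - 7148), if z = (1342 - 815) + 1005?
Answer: -1/5616 ≈ -0.00017806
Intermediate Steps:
z = 1532 (z = 527 + 1005 = 1532)
1/(z - 7148) = 1/(1532 - 7148) = 1/(-5616) = -1/5616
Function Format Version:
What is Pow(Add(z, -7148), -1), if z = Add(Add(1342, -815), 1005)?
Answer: Rational(-1, 5616) ≈ -0.00017806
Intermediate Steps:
z = 1532 (z = Add(527, 1005) = 1532)
Pow(Add(z, -7148), -1) = Pow(Add(1532, -7148), -1) = Pow(-5616, -1) = Rational(-1, 5616)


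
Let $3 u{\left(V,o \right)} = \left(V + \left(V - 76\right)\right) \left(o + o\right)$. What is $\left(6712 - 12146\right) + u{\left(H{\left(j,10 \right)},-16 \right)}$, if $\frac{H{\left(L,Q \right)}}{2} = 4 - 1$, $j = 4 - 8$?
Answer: $- \frac{14254}{3} \approx -4751.3$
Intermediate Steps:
$j = -4$ ($j = 4 - 8 = -4$)
$H{\left(L,Q \right)} = 6$ ($H{\left(L,Q \right)} = 2 \left(4 - 1\right) = 2 \cdot 3 = 6$)
$u{\left(V,o \right)} = \frac{2 o \left(-76 + 2 V\right)}{3}$ ($u{\left(V,o \right)} = \frac{\left(V + \left(V - 76\right)\right) \left(o + o\right)}{3} = \frac{\left(V + \left(-76 + V\right)\right) 2 o}{3} = \frac{\left(-76 + 2 V\right) 2 o}{3} = \frac{2 o \left(-76 + 2 V\right)}{3}$)
$\left(6712 - 12146\right) + u{\left(H{\left(j,10 \right)},-16 \right)} = \left(6712 - 12146\right) + \frac{4}{3} \left(-16\right) \left(-38 + 6\right) = -5434 + \frac{4}{3} \left(-16\right) \left(-32\right) = -5434 + \frac{2048}{3} = - \frac{14254}{3}$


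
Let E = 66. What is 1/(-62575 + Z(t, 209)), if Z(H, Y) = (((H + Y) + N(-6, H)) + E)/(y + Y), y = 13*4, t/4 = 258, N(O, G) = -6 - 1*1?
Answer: -261/16330775 ≈ -1.5982e-5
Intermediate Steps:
N(O, G) = -7 (N(O, G) = -6 - 1 = -7)
t = 1032 (t = 4*258 = 1032)
y = 52
Z(H, Y) = (59 + H + Y)/(52 + Y) (Z(H, Y) = (((H + Y) - 7) + 66)/(52 + Y) = ((-7 + H + Y) + 66)/(52 + Y) = (59 + H + Y)/(52 + Y))
1/(-62575 + Z(t, 209)) = 1/(-62575 + (59 + 1032 + 209)/(52 + 209)) = 1/(-62575 + 1300/261) = 1/(-16330775/261) = -261/16330775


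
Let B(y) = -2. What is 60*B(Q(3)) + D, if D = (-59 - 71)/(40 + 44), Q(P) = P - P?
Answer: -5105/42 ≈ -121.55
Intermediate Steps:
Q(P) = 0
D = -65/42 (D = -130/84 = -130*1/84 = -65/42 ≈ -1.5476)
60*B(Q(3)) + D = 60*(-2) - 65/42 = -120 - 65/42 = -5105/42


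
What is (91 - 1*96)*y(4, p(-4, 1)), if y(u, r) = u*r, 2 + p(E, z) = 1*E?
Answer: 120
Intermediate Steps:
p(E, z) = -2 + E (p(E, z) = -2 + 1*E = -2 + E)
y(u, r) = r*u
(91 - 1*96)*y(4, p(-4, 1)) = (91 - 1*96)*((-2 - 4)*4) = (91 - 96)*(-6*4) = -5*(-24) = 120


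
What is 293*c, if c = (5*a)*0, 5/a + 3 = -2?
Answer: 0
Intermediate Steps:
a = -1 (a = 5/(-3 - 2) = 5/(-5) = 5*(-1/5) = -1)
c = 0 (c = (5*(-1))*0 = -5*0 = 0)
293*c = 293*0 = 0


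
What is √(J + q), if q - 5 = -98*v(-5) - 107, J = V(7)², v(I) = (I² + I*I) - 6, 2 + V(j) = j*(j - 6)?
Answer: I*√4389 ≈ 66.25*I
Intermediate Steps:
V(j) = -2 + j*(-6 + j) (V(j) = -2 + j*(j - 6) = -2 + j*(-6 + j))
v(I) = -6 + 2*I² (v(I) = (I² + I²) - 6 = 2*I² - 6 = -6 + 2*I²)
J = 25 (J = (-2 + 7² - 6*7)² = (-2 + 49 - 42)² = 5² = 25)
q = -4414 (q = 5 + (-98*(-6 + 2*(-5)²) - 107) = 5 + (-98*(-6 + 2*25) - 107) = 5 + (-98*(-6 + 50) - 107) = 5 + (-98*44 - 107) = 5 + (-4312 - 107) = 5 - 4419 = -4414)
√(J + q) = √(25 - 4414) = √(-4389) = I*√4389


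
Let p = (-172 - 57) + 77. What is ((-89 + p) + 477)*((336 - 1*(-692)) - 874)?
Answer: 36344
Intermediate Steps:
p = -152 (p = -229 + 77 = -152)
((-89 + p) + 477)*((336 - 1*(-692)) - 874) = ((-89 - 152) + 477)*((336 - 1*(-692)) - 874) = (-241 + 477)*((336 + 692) - 874) = 236*(1028 - 874) = 236*154 = 36344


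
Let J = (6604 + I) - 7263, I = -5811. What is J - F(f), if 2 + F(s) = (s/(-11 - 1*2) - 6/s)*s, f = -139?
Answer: -64685/13 ≈ -4975.8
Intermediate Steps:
F(s) = -2 + s*(-6/s - s/13) (F(s) = -2 + (s/(-11 - 1*2) - 6/s)*s = -2 + (s/(-11 - 2) - 6/s)*s = -2 + (s/(-13) - 6/s)*s = -2 + (s*(-1/13) - 6/s)*s = -2 + (-s/13 - 6/s)*s = -2 + (-6/s - s/13)*s = -2 + s*(-6/s - s/13))
J = -6470 (J = (6604 - 5811) - 7263 = 793 - 7263 = -6470)
J - F(f) = -6470 - (-8 - 1/13*(-139)**2) = -6470 - (-8 - 1/13*19321) = -6470 - (-8 - 19321/13) = -6470 - 1*(-19425/13) = -6470 + 19425/13 = -64685/13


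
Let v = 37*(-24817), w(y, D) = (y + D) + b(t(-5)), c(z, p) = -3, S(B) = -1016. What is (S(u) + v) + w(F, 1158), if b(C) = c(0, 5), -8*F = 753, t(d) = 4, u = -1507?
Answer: -7345473/8 ≈ -9.1818e+5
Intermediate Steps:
F = -753/8 (F = -⅛*753 = -753/8 ≈ -94.125)
b(C) = -3
w(y, D) = -3 + D + y (w(y, D) = (y + D) - 3 = (D + y) - 3 = -3 + D + y)
v = -918229
(S(u) + v) + w(F, 1158) = (-1016 - 918229) + (-3 + 1158 - 753/8) = -919245 + 8487/8 = -7345473/8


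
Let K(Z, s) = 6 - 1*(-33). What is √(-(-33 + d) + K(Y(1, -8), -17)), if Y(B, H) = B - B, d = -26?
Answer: 7*√2 ≈ 9.8995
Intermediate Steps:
Y(B, H) = 0
K(Z, s) = 39 (K(Z, s) = 6 + 33 = 39)
√(-(-33 + d) + K(Y(1, -8), -17)) = √(-(-33 - 26) + 39) = √(-1*(-59) + 39) = √(59 + 39) = √98 = 7*√2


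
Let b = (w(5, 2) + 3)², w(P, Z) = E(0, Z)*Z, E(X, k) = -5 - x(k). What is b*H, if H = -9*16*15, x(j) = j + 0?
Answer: -261360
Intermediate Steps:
x(j) = j
E(X, k) = -5 - k
w(P, Z) = Z*(-5 - Z) (w(P, Z) = (-5 - Z)*Z = Z*(-5 - Z))
H = -2160 (H = -144*15 = -2160)
b = 121 (b = (-1*2*(5 + 2) + 3)² = (-1*2*7 + 3)² = (-14 + 3)² = (-11)² = 121)
b*H = 121*(-2160) = -261360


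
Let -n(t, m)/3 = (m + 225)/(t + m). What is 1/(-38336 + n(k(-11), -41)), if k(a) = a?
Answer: -13/498230 ≈ -2.6092e-5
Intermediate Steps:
n(t, m) = -3*(225 + m)/(m + t) (n(t, m) = -3*(m + 225)/(t + m) = -3*(225 + m)/(m + t))
1/(-38336 + n(k(-11), -41)) = 1/(-38336 + 3*(-225 - 1*(-41))/(-41 - 11)) = 1/(-38336 + 3*(-225 + 41)/(-52)) = 1/(-38336 + 3*(-1/52)*(-184)) = 1/(-38336 + 138/13) = 1/(-498230/13) = -13/498230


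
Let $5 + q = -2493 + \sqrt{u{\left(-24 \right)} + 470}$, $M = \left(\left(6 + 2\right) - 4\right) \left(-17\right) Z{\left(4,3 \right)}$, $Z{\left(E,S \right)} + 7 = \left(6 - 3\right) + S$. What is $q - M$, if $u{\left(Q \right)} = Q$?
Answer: $-2566 + \sqrt{446} \approx -2544.9$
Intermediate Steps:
$Z{\left(E,S \right)} = -4 + S$ ($Z{\left(E,S \right)} = -7 + \left(\left(6 - 3\right) + S\right) = -7 + \left(3 + S\right) = -4 + S$)
$M = 68$ ($M = \left(\left(6 + 2\right) - 4\right) \left(-17\right) \left(-4 + 3\right) = \left(8 - 4\right) \left(-17\right) \left(-1\right) = 4 \left(-17\right) \left(-1\right) = \left(-68\right) \left(-1\right) = 68$)
$q = -2498 + \sqrt{446}$ ($q = -5 - \left(2493 - \sqrt{-24 + 470}\right) = -5 - \left(2493 - \sqrt{446}\right) = -2498 + \sqrt{446} \approx -2476.9$)
$q - M = \left(-2498 + \sqrt{446}\right) - 68 = -2566 + \sqrt{446}$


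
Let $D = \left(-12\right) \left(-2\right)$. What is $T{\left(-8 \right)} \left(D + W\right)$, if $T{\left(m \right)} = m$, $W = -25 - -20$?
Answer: $-152$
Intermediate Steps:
$W = -5$ ($W = -25 + 20 = -5$)
$D = 24$
$T{\left(-8 \right)} \left(D + W\right) = - 8 \left(24 - 5\right) = \left(-8\right) 19 = -152$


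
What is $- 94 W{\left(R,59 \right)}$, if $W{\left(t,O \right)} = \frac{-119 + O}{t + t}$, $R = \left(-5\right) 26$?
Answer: $- \frac{282}{13} \approx -21.692$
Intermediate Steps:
$R = -130$
$W{\left(t,O \right)} = \frac{-119 + O}{2 t}$
$- 94 W{\left(R,59 \right)} = - 94 \frac{-119 + 59}{2 \left(-130\right)} = - 94 \cdot \frac{1}{2} \left(- \frac{1}{130}\right) \left(-60\right) = \left(-94\right) \frac{3}{13} = - \frac{282}{13}$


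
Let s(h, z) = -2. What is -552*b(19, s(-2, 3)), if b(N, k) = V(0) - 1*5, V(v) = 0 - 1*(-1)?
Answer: 2208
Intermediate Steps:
V(v) = 1 (V(v) = 0 + 1 = 1)
b(N, k) = -4 (b(N, k) = 1 - 1*5 = 1 - 5 = -4)
-552*b(19, s(-2, 3)) = -552*(-4) = 2208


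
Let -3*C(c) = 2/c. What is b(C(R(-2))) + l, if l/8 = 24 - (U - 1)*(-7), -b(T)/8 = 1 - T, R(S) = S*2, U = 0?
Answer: 388/3 ≈ 129.33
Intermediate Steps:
R(S) = 2*S
C(c) = -2/(3*c)
b(T) = -8 + 8*T (b(T) = -8*(1 - T) = -8 + 8*T)
l = 136 (l = 8*(24 - (0 - 1)*(-7)) = 8*(24 - (-1)*(-7)) = 8*(24 - 1*7) = 8*(24 - 7) = 8*17 = 136)
b(C(R(-2))) + l = (-8 + 8*(-2/(3*(2*(-2))))) + 136 = (-8 + 8*(-⅔/(-4))) + 136 = (-8 + 8*(-⅔*(-¼))) + 136 = (-8 + 8*(⅙)) + 136 = (-8 + 4/3) + 136 = -20/3 + 136 = 388/3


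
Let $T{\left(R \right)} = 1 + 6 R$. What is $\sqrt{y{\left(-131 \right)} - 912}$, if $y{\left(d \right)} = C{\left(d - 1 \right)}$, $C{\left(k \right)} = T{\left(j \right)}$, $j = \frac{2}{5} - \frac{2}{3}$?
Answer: $\frac{39 i \sqrt{15}}{5} \approx 30.209 i$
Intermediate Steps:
$j = - \frac{4}{15}$ ($j = 2 \cdot \frac{1}{5} - \frac{2}{3} = \frac{2}{5} - \frac{2}{3} = - \frac{4}{15} \approx -0.26667$)
$C{\left(k \right)} = - \frac{3}{5}$ ($C{\left(k \right)} = 1 + 6 \left(- \frac{4}{15}\right) = 1 - \frac{8}{5} = - \frac{3}{5}$)
$y{\left(d \right)} = - \frac{3}{5}$
$\sqrt{y{\left(-131 \right)} - 912} = \sqrt{- \frac{3}{5} - 912} = \sqrt{- \frac{4563}{5}} = \frac{39 i \sqrt{15}}{5}$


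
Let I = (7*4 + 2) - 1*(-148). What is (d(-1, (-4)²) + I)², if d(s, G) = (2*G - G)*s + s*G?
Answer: 21316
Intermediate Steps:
I = 178 (I = (28 + 2) + 148 = 30 + 148 = 178)
d(s, G) = 2*G*s (d(s, G) = G*s + G*s = 2*G*s)
(d(-1, (-4)²) + I)² = (2*(-4)²*(-1) + 178)² = (2*16*(-1) + 178)² = (-32 + 178)² = 146² = 21316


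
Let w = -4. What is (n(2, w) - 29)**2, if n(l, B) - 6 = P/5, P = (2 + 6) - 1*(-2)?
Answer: 441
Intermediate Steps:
P = 10 (P = 8 + 2 = 10)
n(l, B) = 8 (n(l, B) = 6 + 10/5 = 6 + 10*(1/5) = 6 + 2 = 8)
(n(2, w) - 29)**2 = (8 - 29)**2 = (-21)**2 = 441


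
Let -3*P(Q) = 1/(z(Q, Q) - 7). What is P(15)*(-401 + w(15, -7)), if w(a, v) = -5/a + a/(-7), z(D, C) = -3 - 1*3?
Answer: -8473/819 ≈ -10.346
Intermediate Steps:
z(D, C) = -6 (z(D, C) = -3 - 3 = -6)
P(Q) = 1/39 (P(Q) = -1/(3*(-6 - 7)) = -⅓/(-13) = -⅓*(-1/13) = 1/39)
w(a, v) = -5/a - a/7 (w(a, v) = -5/a + a*(-⅐) = -5/a - a/7)
P(15)*(-401 + w(15, -7)) = (-401 + (-5/15 - ⅐*15))/39 = (-401 + (-5*1/15 - 15/7))/39 = (-401 + (-⅓ - 15/7))/39 = (-401 - 52/21)/39 = (1/39)*(-8473/21) = -8473/819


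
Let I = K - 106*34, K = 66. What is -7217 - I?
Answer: -3679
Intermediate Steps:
I = -3538 (I = 66 - 106*34 = 66 - 3604 = -3538)
-7217 - I = -7217 - 1*(-3538) = -7217 + 3538 = -3679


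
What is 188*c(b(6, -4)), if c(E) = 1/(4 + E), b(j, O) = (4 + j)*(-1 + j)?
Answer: 94/27 ≈ 3.4815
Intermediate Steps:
b(j, O) = (-1 + j)*(4 + j)
188*c(b(6, -4)) = 188/(4 + (-4 + 6² + 3*6)) = 188/(4 + (-4 + 36 + 18)) = 188/(4 + 50) = 188/54 = 188*(1/54) = 94/27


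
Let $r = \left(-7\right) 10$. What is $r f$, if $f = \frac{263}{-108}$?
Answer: $\frac{9205}{54} \approx 170.46$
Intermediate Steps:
$f = - \frac{263}{108}$ ($f = 263 \left(- \frac{1}{108}\right) = - \frac{263}{108} \approx -2.4352$)
$r = -70$
$r f = \left(-70\right) \left(- \frac{263}{108}\right) = \frac{9205}{54}$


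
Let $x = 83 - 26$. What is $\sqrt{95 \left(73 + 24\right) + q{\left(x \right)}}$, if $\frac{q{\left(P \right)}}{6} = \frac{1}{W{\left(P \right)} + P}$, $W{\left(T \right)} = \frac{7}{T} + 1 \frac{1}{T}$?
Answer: $\frac{\sqrt{97754285429}}{3257} \approx 95.995$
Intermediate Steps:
$W{\left(T \right)} = \frac{8}{T}$ ($W{\left(T \right)} = \frac{7}{T} + \frac{1}{T} = \frac{8}{T}$)
$x = 57$ ($x = 83 - 26 = 57$)
$q{\left(P \right)} = \frac{6}{P + \frac{8}{P}}$ ($q{\left(P \right)} = \frac{6}{\frac{8}{P} + P} = \frac{6}{P + \frac{8}{P}}$)
$\sqrt{95 \left(73 + 24\right) + q{\left(x \right)}} = \sqrt{95 \left(73 + 24\right) + 6 \cdot 57 \frac{1}{8 + 57^{2}}} = \sqrt{95 \cdot 97 + 6 \cdot 57 \frac{1}{8 + 3249}} = \sqrt{9215 + 6 \cdot 57 \cdot \frac{1}{3257}} = \sqrt{9215 + \frac{342}{3257}} = \sqrt{\frac{30013597}{3257}} = \frac{\sqrt{97754285429}}{3257}$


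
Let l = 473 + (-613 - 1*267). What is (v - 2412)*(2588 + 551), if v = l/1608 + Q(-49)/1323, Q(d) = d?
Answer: -109584571157/14472 ≈ -7.5722e+6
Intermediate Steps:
l = -407 (l = 473 + (-613 - 267) = 473 - 880 = -407)
v = -4199/14472 (v = -407/1608 - 49/1323 = -407*1/1608 - 49*1/1323 = -407/1608 - 1/27 = -4199/14472 ≈ -0.29015)
(v - 2412)*(2588 + 551) = (-4199/14472 - 2412)*(2588 + 551) = -34910663/14472*3139 = -109584571157/14472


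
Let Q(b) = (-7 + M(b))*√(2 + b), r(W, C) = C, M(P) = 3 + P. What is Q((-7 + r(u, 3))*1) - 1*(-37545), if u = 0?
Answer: 37545 - 8*I*√2 ≈ 37545.0 - 11.314*I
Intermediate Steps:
Q(b) = √(2 + b)*(-4 + b) (Q(b) = (-7 + (3 + b))*√(2 + b) = (-4 + b)*√(2 + b) = √(2 + b)*(-4 + b))
Q((-7 + r(u, 3))*1) - 1*(-37545) = √(2 + (-7 + 3)*1)*(-4 + (-7 + 3)*1) - 1*(-37545) = √(2 - 4*1)*(-4 - 4*1) + 37545 = √(2 - 4)*(-4 - 4) + 37545 = √(-2)*(-8) + 37545 = (I*√2)*(-8) + 37545 = -8*I*√2 + 37545 = 37545 - 8*I*√2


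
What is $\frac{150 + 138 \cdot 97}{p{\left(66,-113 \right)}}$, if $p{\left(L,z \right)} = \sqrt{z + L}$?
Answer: $- 288 i \sqrt{47} \approx - 1974.4 i$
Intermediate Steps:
$p{\left(L,z \right)} = \sqrt{L + z}$
$\frac{150 + 138 \cdot 97}{p{\left(66,-113 \right)}} = \frac{150 + 138 \cdot 97}{\sqrt{66 - 113}} = \frac{150 + 13386}{\sqrt{-47}} = \frac{13536}{i \sqrt{47}} = 13536 \left(- \frac{i \sqrt{47}}{47}\right) = - 288 i \sqrt{47}$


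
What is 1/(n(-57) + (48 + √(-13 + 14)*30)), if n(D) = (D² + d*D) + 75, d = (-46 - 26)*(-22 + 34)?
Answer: 1/52650 ≈ 1.8993e-5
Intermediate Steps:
d = -864 (d = -72*12 = -864)
n(D) = 75 + D² - 864*D (n(D) = (D² - 864*D) + 75 = 75 + D² - 864*D)
1/(n(-57) + (48 + √(-13 + 14)*30)) = 1/((75 + (-57)² - 864*(-57)) + (48 + √(-13 + 14)*30)) = 1/((75 + 3249 + 49248) + (48 + √1*30)) = 1/(52572 + (48 + 1*30)) = 1/(52572 + (48 + 30)) = 1/(52572 + 78) = 1/52650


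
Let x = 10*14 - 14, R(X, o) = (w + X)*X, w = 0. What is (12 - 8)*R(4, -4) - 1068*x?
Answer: -134504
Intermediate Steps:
R(X, o) = X**2 (R(X, o) = (0 + X)*X = X*X = X**2)
x = 126 (x = 140 - 14 = 126)
(12 - 8)*R(4, -4) - 1068*x = (12 - 8)*4**2 - 1068*126 = 4*16 - 134568 = 64 - 134568 = -134504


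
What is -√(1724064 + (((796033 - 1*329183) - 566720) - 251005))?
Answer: -√1373189 ≈ -1171.8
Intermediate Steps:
-√(1724064 + (((796033 - 1*329183) - 566720) - 251005)) = -√(1724064 + (((796033 - 329183) - 566720) - 251005)) = -√(1724064 + ((466850 - 566720) - 251005)) = -√(1724064 + (-99870 - 251005)) = -√(1724064 - 350875) = -√1373189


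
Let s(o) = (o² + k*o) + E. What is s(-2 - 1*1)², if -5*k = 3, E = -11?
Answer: 1/25 ≈ 0.040000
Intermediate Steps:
k = -⅗ (k = -⅕*3 = -⅗ ≈ -0.60000)
s(o) = -11 + o² - 3*o/5 (s(o) = (o² - 3*o/5) - 11 = -11 + o² - 3*o/5)
s(-2 - 1*1)² = (-11 + (-2 - 1*1)² - 3*(-2 - 1*1)/5)² = (-11 + (-2 - 1)² - 3*(-2 - 1)/5)² = (-11 + (-3)² - ⅗*(-3))² = (-11 + 9 + 9/5)² = (-⅕)² = 1/25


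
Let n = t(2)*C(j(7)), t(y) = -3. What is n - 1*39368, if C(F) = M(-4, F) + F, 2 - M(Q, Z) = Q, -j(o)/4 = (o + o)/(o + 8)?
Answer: -196874/5 ≈ -39375.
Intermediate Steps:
j(o) = -8*o/(8 + o) (j(o) = -4*(o + o)/(o + 8) = -4*2*o/(8 + o) = -8*o/(8 + o))
M(Q, Z) = 2 - Q
C(F) = 6 + F (C(F) = (2 - 1*(-4)) + F = (2 + 4) + F = 6 + F)
n = -34/5 (n = -3*(6 - 8*7/(8 + 7)) = -3*(6 - 8*7/15) = -3*(6 - 8*7*1/15) = -3*(6 - 56/15) = -3*34/15 = -34/5 ≈ -6.8000)
n - 1*39368 = -34/5 - 1*39368 = -34/5 - 39368 = -196874/5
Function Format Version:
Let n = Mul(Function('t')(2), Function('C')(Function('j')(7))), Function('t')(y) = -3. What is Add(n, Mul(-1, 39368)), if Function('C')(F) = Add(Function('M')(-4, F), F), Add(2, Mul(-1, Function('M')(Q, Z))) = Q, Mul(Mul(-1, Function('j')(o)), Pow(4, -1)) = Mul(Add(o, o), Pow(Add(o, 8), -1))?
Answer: Rational(-196874, 5) ≈ -39375.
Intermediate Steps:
Function('j')(o) = Mul(-8, o, Pow(Add(8, o), -1)) (Function('j')(o) = Mul(-4, Mul(Add(o, o), Pow(Add(o, 8), -1))) = Mul(-4, Mul(Mul(2, o), Pow(Add(8, o), -1))) = Mul(-4, Mul(2, o, Pow(Add(8, o), -1))) = Mul(-8, o, Pow(Add(8, o), -1)))
Function('M')(Q, Z) = Add(2, Mul(-1, Q))
Function('C')(F) = Add(6, F) (Function('C')(F) = Add(Add(2, Mul(-1, -4)), F) = Add(Add(2, 4), F) = Add(6, F))
n = Rational(-34, 5) (n = Mul(-3, Add(6, Mul(-8, 7, Pow(Add(8, 7), -1)))) = Mul(-3, Add(6, Mul(-8, 7, Pow(15, -1)))) = Mul(-3, Add(6, Mul(-8, 7, Rational(1, 15)))) = Mul(-3, Add(6, Rational(-56, 15))) = Mul(-3, Rational(34, 15)) = Rational(-34, 5) ≈ -6.8000)
Add(n, Mul(-1, 39368)) = Add(Rational(-34, 5), Mul(-1, 39368)) = Add(Rational(-34, 5), -39368) = Rational(-196874, 5)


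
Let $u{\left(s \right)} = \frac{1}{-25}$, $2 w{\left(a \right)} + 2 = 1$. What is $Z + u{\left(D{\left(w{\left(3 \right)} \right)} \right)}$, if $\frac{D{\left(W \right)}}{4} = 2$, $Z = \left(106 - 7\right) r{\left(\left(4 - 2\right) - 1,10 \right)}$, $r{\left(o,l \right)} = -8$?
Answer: $- \frac{19801}{25} \approx -792.04$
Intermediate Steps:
$Z = -792$ ($Z = \left(106 - 7\right) \left(-8\right) = 99 \left(-8\right) = -792$)
$w{\left(a \right)} = - \frac{1}{2}$ ($w{\left(a \right)} = -1 + \frac{1}{2} \cdot 1 = -1 + \frac{1}{2} = - \frac{1}{2}$)
$D{\left(W \right)} = 8$ ($D{\left(W \right)} = 4 \cdot 2 = 8$)
$u{\left(s \right)} = - \frac{1}{25}$
$Z + u{\left(D{\left(w{\left(3 \right)} \right)} \right)} = -792 - \frac{1}{25} = - \frac{19801}{25}$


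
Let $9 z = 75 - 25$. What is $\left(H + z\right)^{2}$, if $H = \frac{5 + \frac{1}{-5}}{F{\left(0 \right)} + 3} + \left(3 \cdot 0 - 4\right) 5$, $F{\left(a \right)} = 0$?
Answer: $\frac{334084}{2025} \approx 164.98$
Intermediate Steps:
$z = \frac{50}{9}$ ($z = \frac{75 - 25}{9} = \frac{1}{9} \cdot 50 = \frac{50}{9} \approx 5.5556$)
$H = - \frac{92}{5}$ ($H = \frac{5 + \frac{1}{-5}}{0 + 3} + \left(3 \cdot 0 - 4\right) 5 = \frac{5 - \frac{1}{5}}{3} + \left(0 - 4\right) 5 = \frac{24}{5} \cdot \frac{1}{3} - 20 = \frac{8}{5} - 20 = - \frac{92}{5} \approx -18.4$)
$\left(H + z\right)^{2} = \left(- \frac{92}{5} + \frac{50}{9}\right)^{2} = \left(- \frac{578}{45}\right)^{2} = \frac{334084}{2025}$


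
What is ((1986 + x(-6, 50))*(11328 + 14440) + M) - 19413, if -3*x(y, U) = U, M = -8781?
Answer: 152152762/3 ≈ 5.0718e+7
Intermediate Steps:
x(y, U) = -U/3
((1986 + x(-6, 50))*(11328 + 14440) + M) - 19413 = ((1986 - ⅓*50)*(11328 + 14440) - 8781) - 19413 = ((1986 - 50/3)*25768 - 8781) - 19413 = ((5908/3)*25768 - 8781) - 19413 = (152237344/3 - 8781) - 19413 = 152211001/3 - 19413 = 152152762/3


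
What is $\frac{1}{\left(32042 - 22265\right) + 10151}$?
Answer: $\frac{1}{19928} \approx 5.0181 \cdot 10^{-5}$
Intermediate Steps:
$\frac{1}{\left(32042 - 22265\right) + 10151} = \frac{1}{9777 + 10151} = \frac{1}{19928}$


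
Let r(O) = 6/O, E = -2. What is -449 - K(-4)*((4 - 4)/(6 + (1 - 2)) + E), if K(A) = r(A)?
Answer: -452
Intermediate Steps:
K(A) = 6/A
-449 - K(-4)*((4 - 4)/(6 + (1 - 2)) + E) = -449 - 6/(-4)*((4 - 4)/(6 + (1 - 2)) - 2) = -449 - 6*(-¼)*(0/(6 - 1) - 2) = -449 - (-3)*(0/5 - 2)/2 = -449 - (-3)*(0*(⅕) - 2)/2 = -449 - (-3)*(0 - 2)/2 = -449 - (-3)*(-2)/2 = -449 - 1*3 = -449 - 3 = -452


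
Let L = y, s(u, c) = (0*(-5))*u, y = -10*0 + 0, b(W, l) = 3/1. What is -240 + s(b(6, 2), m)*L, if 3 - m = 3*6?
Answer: -240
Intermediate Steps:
m = -15 (m = 3 - 3*6 = 3 - 1*18 = 3 - 18 = -15)
b(W, l) = 3 (b(W, l) = 3*1 = 3)
y = 0 (y = 0 + 0 = 0)
s(u, c) = 0 (s(u, c) = 0*u = 0)
L = 0
-240 + s(b(6, 2), m)*L = -240 + 0*0 = -240 + 0 = -240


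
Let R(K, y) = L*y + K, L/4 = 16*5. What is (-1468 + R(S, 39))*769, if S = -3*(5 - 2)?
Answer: 8461307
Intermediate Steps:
S = -9 (S = -3*3 = -9)
L = 320 (L = 4*(16*5) = 4*80 = 320)
R(K, y) = K + 320*y (R(K, y) = 320*y + K = K + 320*y)
(-1468 + R(S, 39))*769 = (-1468 + (-9 + 320*39))*769 = (-1468 + (-9 + 12480))*769 = (-1468 + 12471)*769 = 11003*769 = 8461307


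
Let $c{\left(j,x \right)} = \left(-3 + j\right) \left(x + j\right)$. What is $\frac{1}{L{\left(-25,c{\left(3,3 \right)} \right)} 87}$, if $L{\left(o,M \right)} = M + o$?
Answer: $- \frac{1}{2175} \approx -0.00045977$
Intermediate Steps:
$c{\left(j,x \right)} = \left(-3 + j\right) \left(j + x\right)$
$\frac{1}{L{\left(-25,c{\left(3,3 \right)} \right)} 87} = \frac{1}{\left(\left(3^{2} - 9 - 9 + 3 \cdot 3\right) - 25\right) 87} = \frac{1}{\left(\left(9 - 9 - 9 + 9\right) - 25\right) 87} = \frac{1}{\left(0 - 25\right) 87} = \frac{1}{\left(-25\right) 87} = \frac{1}{-2175} = - \frac{1}{2175}$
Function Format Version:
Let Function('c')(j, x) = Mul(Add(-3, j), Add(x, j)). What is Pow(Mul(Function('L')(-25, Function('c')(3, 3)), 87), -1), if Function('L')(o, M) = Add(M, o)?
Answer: Rational(-1, 2175) ≈ -0.00045977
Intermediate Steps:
Function('c')(j, x) = Mul(Add(-3, j), Add(j, x))
Pow(Mul(Function('L')(-25, Function('c')(3, 3)), 87), -1) = Pow(Mul(Add(Add(Pow(3, 2), Mul(-3, 3), Mul(-3, 3), Mul(3, 3)), -25), 87), -1) = Pow(Mul(Add(Add(9, -9, -9, 9), -25), 87), -1) = Pow(Mul(Add(0, -25), 87), -1) = Pow(Mul(-25, 87), -1) = Pow(-2175, -1) = Rational(-1, 2175)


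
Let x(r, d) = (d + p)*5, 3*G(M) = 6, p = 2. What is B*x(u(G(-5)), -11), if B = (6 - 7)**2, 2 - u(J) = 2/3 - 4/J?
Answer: -45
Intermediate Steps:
G(M) = 2 (G(M) = (1/3)*6 = 2)
u(J) = 4/3 + 4/J (u(J) = 2 - (2/3 - 4/J) = 2 + (-2/3 + 4/J) = 4/3 + 4/J)
x(r, d) = 10 + 5*d (x(r, d) = (d + 2)*5 = (2 + d)*5 = 10 + 5*d)
B = 1 (B = (-1)**2 = 1)
B*x(u(G(-5)), -11) = 1*(10 + 5*(-11)) = 1*(10 - 55) = 1*(-45) = -45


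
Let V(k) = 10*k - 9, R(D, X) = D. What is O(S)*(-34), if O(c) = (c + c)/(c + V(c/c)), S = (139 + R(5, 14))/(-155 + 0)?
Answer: 9792/11 ≈ 890.18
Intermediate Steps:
V(k) = -9 + 10*k
S = -144/155 (S = (139 + 5)/(-155 + 0) = 144/(-155) = 144*(-1/155) = -144/155 ≈ -0.92903)
O(c) = 2*c/(1 + c) (O(c) = (c + c)/(c + (-9 + 10*(c/c))) = (2*c)/(c + (-9 + 10*1)) = (2*c)/(c + (-9 + 10)) = (2*c)/(c + 1) = (2*c)/(1 + c) = 2*c/(1 + c))
O(S)*(-34) = (2*(-144/155)/(1 - 144/155))*(-34) = (2*(-144/155)/(11/155))*(-34) = (2*(-144/155)*(155/11))*(-34) = -288/11*(-34) = 9792/11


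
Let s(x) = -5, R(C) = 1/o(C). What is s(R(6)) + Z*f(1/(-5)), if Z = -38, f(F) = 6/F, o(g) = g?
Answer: 1135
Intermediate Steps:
R(C) = 1/C
s(R(6)) + Z*f(1/(-5)) = -5 - 228/(1/(-5)) = -5 - 228/(-1/5) = -5 - 228*(-5) = -5 - 38*(-30) = -5 + 1140 = 1135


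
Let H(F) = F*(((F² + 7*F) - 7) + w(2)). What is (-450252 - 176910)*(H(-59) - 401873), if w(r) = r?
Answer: 365378309580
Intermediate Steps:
H(F) = F*(-5 + F² + 7*F) (H(F) = F*(((F² + 7*F) - 7) + 2) = F*((-7 + F² + 7*F) + 2) = F*(-5 + F² + 7*F))
(-450252 - 176910)*(H(-59) - 401873) = (-450252 - 176910)*(-59*(-5 + (-59)² + 7*(-59)) - 401873) = -627162*(-59*(-5 + 3481 - 413) - 401873) = -627162*(-59*3063 - 401873) = -627162*(-180717 - 401873) = -627162*(-582590) = 365378309580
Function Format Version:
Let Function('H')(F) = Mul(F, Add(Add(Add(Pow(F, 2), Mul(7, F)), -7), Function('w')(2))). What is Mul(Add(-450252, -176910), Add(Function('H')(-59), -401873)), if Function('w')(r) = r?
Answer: 365378309580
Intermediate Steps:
Function('H')(F) = Mul(F, Add(-5, Pow(F, 2), Mul(7, F))) (Function('H')(F) = Mul(F, Add(Add(Add(Pow(F, 2), Mul(7, F)), -7), 2)) = Mul(F, Add(Add(-7, Pow(F, 2), Mul(7, F)), 2)) = Mul(F, Add(-5, Pow(F, 2), Mul(7, F))))
Mul(Add(-450252, -176910), Add(Function('H')(-59), -401873)) = Mul(Add(-450252, -176910), Add(Mul(-59, Add(-5, Pow(-59, 2), Mul(7, -59))), -401873)) = Mul(-627162, Add(Mul(-59, Add(-5, 3481, -413)), -401873)) = Mul(-627162, Add(Mul(-59, 3063), -401873)) = Mul(-627162, Add(-180717, -401873)) = Mul(-627162, -582590) = 365378309580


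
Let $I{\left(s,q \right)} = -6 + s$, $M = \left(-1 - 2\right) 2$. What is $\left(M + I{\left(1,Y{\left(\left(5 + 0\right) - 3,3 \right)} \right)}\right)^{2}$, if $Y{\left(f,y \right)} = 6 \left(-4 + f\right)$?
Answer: $121$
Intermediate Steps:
$Y{\left(f,y \right)} = -24 + 6 f$
$M = -6$ ($M = \left(-3\right) 2 = -6$)
$\left(M + I{\left(1,Y{\left(\left(5 + 0\right) - 3,3 \right)} \right)}\right)^{2} = \left(-6 + \left(-6 + 1\right)\right)^{2} = \left(-6 - 5\right)^{2} = \left(-11\right)^{2} = 121$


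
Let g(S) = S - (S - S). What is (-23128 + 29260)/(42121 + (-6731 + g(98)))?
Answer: 1533/8872 ≈ 0.17279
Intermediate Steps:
g(S) = S (g(S) = S - 1*0 = S + 0 = S)
(-23128 + 29260)/(42121 + (-6731 + g(98))) = (-23128 + 29260)/(42121 + (-6731 + 98)) = 6132/(42121 - 6633) = 6132/35488 = 6132*(1/35488) = 1533/8872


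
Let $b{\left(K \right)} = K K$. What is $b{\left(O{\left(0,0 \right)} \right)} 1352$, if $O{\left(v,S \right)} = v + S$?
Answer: $0$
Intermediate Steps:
$O{\left(v,S \right)} = S + v$
$b{\left(K \right)} = K^{2}$
$b{\left(O{\left(0,0 \right)} \right)} 1352 = \left(0 + 0\right)^{2} \cdot 1352 = 0^{2} \cdot 1352 = 0 \cdot 1352 = 0$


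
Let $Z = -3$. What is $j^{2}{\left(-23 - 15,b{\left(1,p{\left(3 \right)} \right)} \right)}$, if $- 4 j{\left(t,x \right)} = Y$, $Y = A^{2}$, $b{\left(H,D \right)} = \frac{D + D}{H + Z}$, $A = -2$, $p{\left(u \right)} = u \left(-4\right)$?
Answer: $1$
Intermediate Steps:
$p{\left(u \right)} = - 4 u$
$b{\left(H,D \right)} = \frac{2 D}{-3 + H}$ ($b{\left(H,D \right)} = \frac{D + D}{H - 3} = \frac{2 D}{-3 + H}$)
$Y = 4$ ($Y = \left(-2\right)^{2} = 4$)
$j{\left(t,x \right)} = -1$ ($j{\left(t,x \right)} = \left(- \frac{1}{4}\right) 4 = -1$)
$j^{2}{\left(-23 - 15,b{\left(1,p{\left(3 \right)} \right)} \right)} = \left(-1\right)^{2} = 1$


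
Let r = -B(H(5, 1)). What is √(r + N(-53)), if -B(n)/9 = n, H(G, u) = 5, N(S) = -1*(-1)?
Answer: √46 ≈ 6.7823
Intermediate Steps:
N(S) = 1
B(n) = -9*n
r = 45 (r = -(-9)*5 = -1*(-45) = 45)
√(r + N(-53)) = √(45 + 1) = √46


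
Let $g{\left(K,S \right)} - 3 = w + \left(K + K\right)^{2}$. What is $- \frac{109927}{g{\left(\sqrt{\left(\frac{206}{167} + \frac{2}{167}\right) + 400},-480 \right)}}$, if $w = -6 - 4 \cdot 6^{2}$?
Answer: $- \frac{18357809}{243483} \approx -75.397$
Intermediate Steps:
$w = -150$ ($w = -6 - 144 = -150$)
$g{\left(K,S \right)} = -147 + 4 K^{2}$ ($g{\left(K,S \right)} = 3 + \left(-150 + \left(K + K\right)^{2}\right) = 3 + \left(-150 + \left(2 K\right)^{2}\right) = 3 + \left(-150 + 4 K^{2}\right) = -147 + 4 K^{2}$)
$- \frac{109927}{g{\left(\sqrt{\left(\frac{206}{167} + \frac{2}{167}\right) + 400},-480 \right)}} = - \frac{109927}{-147 + 4 \left(\sqrt{\left(\frac{206}{167} + \frac{2}{167}\right) + 400}\right)^{2}} = - \frac{109927}{-147 + 4 \left(\sqrt{\frac{208}{167} + 400}\right)^{2}} = - \frac{109927}{-147 + 4 \left(\sqrt{\frac{67008}{167}}\right)^{2}} = - \frac{109927}{-147 + 4 \left(\frac{8 \sqrt{174849}}{167}\right)^{2}} = - \frac{109927}{-147 + 4 \cdot \frac{67008}{167}} = - \frac{109927}{-147 + \frac{268032}{167}} = - \frac{109927}{\frac{243483}{167}} = \left(-109927\right) \frac{167}{243483} = - \frac{18357809}{243483}$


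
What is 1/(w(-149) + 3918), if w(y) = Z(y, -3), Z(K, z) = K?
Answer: 1/3769 ≈ 0.00026532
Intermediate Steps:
w(y) = y
1/(w(-149) + 3918) = 1/(-149 + 3918) = 1/3769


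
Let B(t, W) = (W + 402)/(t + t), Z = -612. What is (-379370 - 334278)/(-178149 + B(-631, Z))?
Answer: 225155944/56205957 ≈ 4.0059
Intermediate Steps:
B(t, W) = (402 + W)/(2*t) (B(t, W) = (402 + W)/((2*t)) = (402 + W)*(1/(2*t)) = (402 + W)/(2*t))
(-379370 - 334278)/(-178149 + B(-631, Z)) = (-379370 - 334278)/(-178149 + (1/2)*(402 - 612)/(-631)) = -713648/(-178149 + (1/2)*(-1/631)*(-210)) = -713648/(-178149 + 105/631) = -713648/(-112411914/631) = -713648*(-631/112411914) = 225155944/56205957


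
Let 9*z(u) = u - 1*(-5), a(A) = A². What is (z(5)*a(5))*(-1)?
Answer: -250/9 ≈ -27.778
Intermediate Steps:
z(u) = 5/9 + u/9 (z(u) = (u - 1*(-5))/9 = (u + 5)/9 = (5 + u)/9 = 5/9 + u/9)
(z(5)*a(5))*(-1) = ((5/9 + (⅑)*5)*5²)*(-1) = ((5/9 + 5/9)*25)*(-1) = ((10/9)*25)*(-1) = (250/9)*(-1) = -250/9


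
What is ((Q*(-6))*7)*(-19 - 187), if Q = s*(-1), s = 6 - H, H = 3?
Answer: -25956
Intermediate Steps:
s = 3 (s = 6 - 1*3 = 6 - 3 = 3)
Q = -3 (Q = 3*(-1) = -3)
((Q*(-6))*7)*(-19 - 187) = (-3*(-6)*7)*(-19 - 187) = (18*7)*(-206) = 126*(-206) = -25956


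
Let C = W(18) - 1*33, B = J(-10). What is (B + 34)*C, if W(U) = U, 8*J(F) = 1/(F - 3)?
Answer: -53025/104 ≈ -509.86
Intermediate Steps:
J(F) = 1/(8*(-3 + F)) (J(F) = 1/(8*(F - 3)) = 1/(8*(-3 + F)))
B = -1/104 (B = 1/(8*(-3 - 10)) = (⅛)/(-13) = (⅛)*(-1/13) = -1/104 ≈ -0.0096154)
C = -15 (C = 18 - 1*33 = 18 - 33 = -15)
(B + 34)*C = (-1/104 + 34)*(-15) = (3535/104)*(-15) = -53025/104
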